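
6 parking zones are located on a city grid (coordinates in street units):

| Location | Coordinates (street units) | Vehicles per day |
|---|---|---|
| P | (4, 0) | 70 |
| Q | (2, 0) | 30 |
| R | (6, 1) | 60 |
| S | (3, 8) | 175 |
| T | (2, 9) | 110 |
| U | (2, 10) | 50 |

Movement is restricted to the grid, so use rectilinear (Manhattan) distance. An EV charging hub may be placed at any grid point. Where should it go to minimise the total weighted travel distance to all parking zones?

(3, 8)

Manhattan distance separates: Σwᵢ(|x−xᵢ|+|y−yᵢ|) = Σwᵢ|x−xᵢ| + Σwᵢ|y−yᵢ|, so x and y are optimised independently as 1-D weighted medians.
Total weight W = 495; half = 247.5.
x-coordinate, sorted with cumulative weight:
  x=2 (Q, w=30) cum 30
  x=2 (T, w=110) cum 140
  x=2 (U, w=50) cum 190
  x=3 (S, w=175) cum 365  ← median
  x=4 (P, w=70) cum 435
  x=6 (R, w=60) cum 495
⇒ x* = 3
y-coordinate, sorted with cumulative weight:
  y=0 (P, w=70) cum 70
  y=0 (Q, w=30) cum 100
  y=1 (R, w=60) cum 160
  y=8 (S, w=175) cum 335  ← median
  y=9 (T, w=110) cum 445
  y=10 (U, w=50) cum 495
⇒ y* = 8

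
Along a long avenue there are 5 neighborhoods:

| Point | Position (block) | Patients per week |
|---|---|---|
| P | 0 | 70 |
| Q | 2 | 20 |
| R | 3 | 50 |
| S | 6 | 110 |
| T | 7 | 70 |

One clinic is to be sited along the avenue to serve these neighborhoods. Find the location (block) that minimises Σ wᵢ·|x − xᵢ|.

For a sum of weighted absolute distances on a line, the optimum is the weighted median (not the mean). Total weight W = 320; half-weight = 160.
Sort by position and accumulate weight:
  block 0 (P, w=70) → cum 70
  block 2 (Q, w=20) → cum 90
  block 3 (R, w=50) → cum 140
  block 6 (S, w=110) → cum 250  ≥ 160 → median here
  block 7 (T, w=70) → cum 320
Optimal location: block 6.

x = 6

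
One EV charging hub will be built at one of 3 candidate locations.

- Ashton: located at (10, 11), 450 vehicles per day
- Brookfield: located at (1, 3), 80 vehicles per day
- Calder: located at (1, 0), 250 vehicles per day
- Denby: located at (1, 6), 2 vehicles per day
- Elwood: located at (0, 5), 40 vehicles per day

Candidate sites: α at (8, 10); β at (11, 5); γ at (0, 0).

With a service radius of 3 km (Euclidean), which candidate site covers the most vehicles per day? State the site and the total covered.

Coverage radius r = 3 km; a point is covered iff (Δx)²+(Δy)² ≤ 3² = 9.
  α (8, 10): covers {Ashton} → 450
  β (11, 5): covers {none} → 0
  γ (0, 0): covers {Calder} → 250
Maximum coverage at α: 450 vehicles per day.

α, covering 450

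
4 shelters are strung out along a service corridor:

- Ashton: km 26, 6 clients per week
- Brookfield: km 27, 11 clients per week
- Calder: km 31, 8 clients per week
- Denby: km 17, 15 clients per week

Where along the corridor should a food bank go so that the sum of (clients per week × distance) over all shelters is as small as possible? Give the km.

For a sum of weighted absolute distances on a line, the optimum is the weighted median (not the mean). Total weight W = 40; half-weight = 20.
Sort by position and accumulate weight:
  km 17 (Denby, w=15) → cum 15
  km 26 (Ashton, w=6) → cum 21  ≥ 20 → median here
  km 27 (Brookfield, w=11) → cum 32
  km 31 (Calder, w=8) → cum 40
Optimal location: km 26.

x = 26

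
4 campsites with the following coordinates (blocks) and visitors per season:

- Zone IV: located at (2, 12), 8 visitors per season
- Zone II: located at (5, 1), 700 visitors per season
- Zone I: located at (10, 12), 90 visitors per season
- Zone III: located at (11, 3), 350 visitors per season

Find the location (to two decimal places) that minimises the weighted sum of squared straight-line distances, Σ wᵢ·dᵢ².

(7.20, 2.55)

The minimiser of Σwᵢ‖p−pᵢ‖² is the weighted centroid p* = (Σwᵢpᵢ)/(Σwᵢ).
Σwᵢ = 1148.
Σwᵢxᵢ = 8·2 + 700·5 + 90·10 + 350·11 = 8266.
Σwᵢyᵢ = 8·12 + 700·1 + 90·12 + 350·3 = 2926.
x* = 8266/1148 = 7.20, y* = 2926/1148 = 2.55.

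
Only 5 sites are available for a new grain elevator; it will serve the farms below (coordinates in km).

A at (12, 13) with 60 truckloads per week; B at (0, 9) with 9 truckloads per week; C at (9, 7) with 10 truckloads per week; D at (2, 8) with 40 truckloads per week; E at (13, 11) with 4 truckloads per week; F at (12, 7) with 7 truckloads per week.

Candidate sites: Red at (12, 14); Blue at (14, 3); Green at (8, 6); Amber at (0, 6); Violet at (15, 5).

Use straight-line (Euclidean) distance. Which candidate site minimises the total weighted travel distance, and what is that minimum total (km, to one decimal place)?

Total weighted distance at each candidate:
  Red (12, 14): total = 781.3
  Blue (14, 3): total = 1396.6
  Green (8, 6): total = 884.9
  Amber (0, 6): total = 1204.2
  Violet (15, 5): total = 1299.8
Minimum is at Red with total 781.3 km.

Red, total 781.3 km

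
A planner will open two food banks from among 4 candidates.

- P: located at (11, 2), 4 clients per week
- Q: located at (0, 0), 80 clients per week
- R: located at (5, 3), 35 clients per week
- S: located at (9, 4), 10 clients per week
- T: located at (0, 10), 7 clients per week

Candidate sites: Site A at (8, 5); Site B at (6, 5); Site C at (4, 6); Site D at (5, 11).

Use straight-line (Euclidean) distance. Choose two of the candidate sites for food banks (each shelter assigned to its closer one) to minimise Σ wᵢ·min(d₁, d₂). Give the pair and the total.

Evaluate every pair (each demand assigned to the nearer of the two):
  {Site B, Site C}: total = 749.7
  {Site A, Site C}: total = 758.3
  {Site A, Site B}: total = 788.9
  {Site B, Site D}: total = 793.7
  {Site C, Site D}: total = 809.4
  {Site A, Site D}: total = 947.7
Best pair: {Site B, Site C} with total 749.7.

{Site B, Site C}, total 749.7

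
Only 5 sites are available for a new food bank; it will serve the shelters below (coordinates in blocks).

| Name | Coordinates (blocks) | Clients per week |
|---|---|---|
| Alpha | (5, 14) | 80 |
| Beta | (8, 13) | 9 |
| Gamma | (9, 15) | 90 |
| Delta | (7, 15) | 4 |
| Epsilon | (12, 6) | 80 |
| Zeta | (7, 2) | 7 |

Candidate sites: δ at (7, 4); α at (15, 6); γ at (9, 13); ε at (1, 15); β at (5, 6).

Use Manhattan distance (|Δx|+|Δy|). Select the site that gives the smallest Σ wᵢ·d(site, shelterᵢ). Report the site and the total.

γ, total 1496 blocks

Total weighted distance at each candidate:
  δ (7, 4): total = 2838
  α (15, 6): total = 3308
  γ (9, 13): total = 1496
  ε (1, 15): total = 2958
  β (5, 6): total = 2546
Minimum is at γ with total 1496 blocks.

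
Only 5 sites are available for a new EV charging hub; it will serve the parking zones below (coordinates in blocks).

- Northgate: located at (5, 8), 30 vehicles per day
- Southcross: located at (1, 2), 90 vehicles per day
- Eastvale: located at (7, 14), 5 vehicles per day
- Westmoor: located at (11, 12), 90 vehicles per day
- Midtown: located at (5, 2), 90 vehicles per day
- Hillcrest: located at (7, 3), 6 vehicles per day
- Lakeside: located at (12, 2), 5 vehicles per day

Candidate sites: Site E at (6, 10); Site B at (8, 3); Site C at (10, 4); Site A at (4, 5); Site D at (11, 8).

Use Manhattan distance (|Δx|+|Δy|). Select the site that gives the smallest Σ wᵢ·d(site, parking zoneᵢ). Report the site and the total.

Site A, total 2425 blocks

Total weighted distance at each candidate:
  Site E (6, 10): total = 2843
  Site B (8, 3): total = 2491
  Site C (10, 4): total = 2809
  Site A (4, 5): total = 2425
  Site D (11, 8): total = 3199
Minimum is at Site A with total 2425 blocks.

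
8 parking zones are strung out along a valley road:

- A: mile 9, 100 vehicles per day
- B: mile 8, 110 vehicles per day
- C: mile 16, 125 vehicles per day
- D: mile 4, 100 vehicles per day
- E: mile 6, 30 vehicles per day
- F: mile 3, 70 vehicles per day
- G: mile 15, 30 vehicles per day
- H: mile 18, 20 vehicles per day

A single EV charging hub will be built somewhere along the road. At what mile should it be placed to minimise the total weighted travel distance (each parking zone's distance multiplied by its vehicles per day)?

For a sum of weighted absolute distances on a line, the optimum is the weighted median (not the mean). Total weight W = 585; half-weight = 292.5.
Sort by position and accumulate weight:
  mile 3 (F, w=70) → cum 70
  mile 4 (D, w=100) → cum 170
  mile 6 (E, w=30) → cum 200
  mile 8 (B, w=110) → cum 310  ≥ 292.5 → median here
  mile 9 (A, w=100) → cum 410
  mile 15 (G, w=30) → cum 440
  mile 16 (C, w=125) → cum 565
  mile 18 (H, w=20) → cum 585
Optimal location: mile 8.

x = 8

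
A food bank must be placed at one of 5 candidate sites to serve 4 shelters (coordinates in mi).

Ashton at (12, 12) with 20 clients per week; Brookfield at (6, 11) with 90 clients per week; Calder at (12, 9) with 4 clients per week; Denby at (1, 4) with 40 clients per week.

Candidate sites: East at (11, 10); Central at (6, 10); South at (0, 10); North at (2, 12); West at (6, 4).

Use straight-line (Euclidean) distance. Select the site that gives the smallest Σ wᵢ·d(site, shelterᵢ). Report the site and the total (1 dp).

Central, total 553.2 mi

Total weighted distance at each candidate:
  East (11, 10): total = 975.8
  Central (6, 10): total = 553.2
  South (0, 10): total = 1082.2
  North (2, 12): total = 935.3
  West (6, 4): total = 1061.2
Minimum is at Central with total 553.2 mi.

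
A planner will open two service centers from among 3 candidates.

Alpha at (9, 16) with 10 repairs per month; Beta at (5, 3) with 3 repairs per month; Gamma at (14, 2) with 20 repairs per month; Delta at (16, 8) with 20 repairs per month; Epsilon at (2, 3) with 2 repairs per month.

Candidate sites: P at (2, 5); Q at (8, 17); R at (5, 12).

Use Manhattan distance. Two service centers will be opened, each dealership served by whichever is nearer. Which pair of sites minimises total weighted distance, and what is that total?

{P, Q}, total 679

Evaluate every pair (each demand assigned to the nearer of the two):
  {P, Q}: total = 679
  {P, R}: total = 699
  {Q, R}: total = 751
Best pair: {P, Q} with total 679.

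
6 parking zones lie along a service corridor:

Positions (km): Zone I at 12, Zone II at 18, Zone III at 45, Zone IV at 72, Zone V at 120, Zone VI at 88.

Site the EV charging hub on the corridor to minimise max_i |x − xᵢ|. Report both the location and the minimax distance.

location 66, max distance 54

The 1-center on a line is the midpoint of the two extreme points: leftmost at 12, rightmost at 120.
Optimal location = (12 + 120)/2 = 66; maximum distance = (120 − 12)/2 = 54.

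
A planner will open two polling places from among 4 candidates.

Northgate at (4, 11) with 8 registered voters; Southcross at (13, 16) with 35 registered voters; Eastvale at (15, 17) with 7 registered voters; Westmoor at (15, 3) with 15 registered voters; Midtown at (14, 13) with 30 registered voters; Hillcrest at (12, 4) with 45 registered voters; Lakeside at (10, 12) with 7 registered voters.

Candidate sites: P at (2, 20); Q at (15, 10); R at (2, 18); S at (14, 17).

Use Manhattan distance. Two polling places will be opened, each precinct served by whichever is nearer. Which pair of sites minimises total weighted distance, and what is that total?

{Q, S}, total 852

Evaluate every pair (each demand assigned to the nearer of the two):
  {Q, S}: total = 852
  {Q, R}: total = 1080
  {P, Q}: total = 1096
  {R, S}: total = 1232
  {P, S}: total = 1248
  {P, R}: total = 2733
Best pair: {Q, S} with total 852.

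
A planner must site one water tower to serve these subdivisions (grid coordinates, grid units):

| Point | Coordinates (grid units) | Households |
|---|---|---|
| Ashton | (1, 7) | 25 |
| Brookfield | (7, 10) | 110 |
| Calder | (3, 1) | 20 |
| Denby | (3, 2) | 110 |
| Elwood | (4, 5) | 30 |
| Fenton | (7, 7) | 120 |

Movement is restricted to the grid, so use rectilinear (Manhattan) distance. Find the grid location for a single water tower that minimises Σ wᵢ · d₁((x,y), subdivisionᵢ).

Manhattan distance separates: Σwᵢ(|x−xᵢ|+|y−yᵢ|) = Σwᵢ|x−xᵢ| + Σwᵢ|y−yᵢ|, so x and y are optimised independently as 1-D weighted medians.
Total weight W = 415; half = 207.5.
x-coordinate, sorted with cumulative weight:
  x=1 (Ashton, w=25) cum 25
  x=3 (Calder, w=20) cum 45
  x=3 (Denby, w=110) cum 155
  x=4 (Elwood, w=30) cum 185
  x=7 (Brookfield, w=110) cum 295  ← median
  x=7 (Fenton, w=120) cum 415
⇒ x* = 7
y-coordinate, sorted with cumulative weight:
  y=1 (Calder, w=20) cum 20
  y=2 (Denby, w=110) cum 130
  y=5 (Elwood, w=30) cum 160
  y=7 (Ashton, w=25) cum 185
  y=7 (Fenton, w=120) cum 305  ← median
  y=10 (Brookfield, w=110) cum 415
⇒ y* = 7

(7, 7)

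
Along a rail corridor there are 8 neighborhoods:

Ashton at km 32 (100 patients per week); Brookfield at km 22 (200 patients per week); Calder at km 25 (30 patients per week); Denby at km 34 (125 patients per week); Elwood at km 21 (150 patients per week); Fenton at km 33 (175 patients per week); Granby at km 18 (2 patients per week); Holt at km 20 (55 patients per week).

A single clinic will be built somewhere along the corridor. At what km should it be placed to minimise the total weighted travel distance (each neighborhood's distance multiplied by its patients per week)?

For a sum of weighted absolute distances on a line, the optimum is the weighted median (not the mean). Total weight W = 837; half-weight = 418.5.
Sort by position and accumulate weight:
  km 18 (Granby, w=2) → cum 2
  km 20 (Holt, w=55) → cum 57
  km 21 (Elwood, w=150) → cum 207
  km 22 (Brookfield, w=200) → cum 407
  km 25 (Calder, w=30) → cum 437  ≥ 418.5 → median here
  km 32 (Ashton, w=100) → cum 537
  km 33 (Fenton, w=175) → cum 712
  km 34 (Denby, w=125) → cum 837
Optimal location: km 25.

x = 25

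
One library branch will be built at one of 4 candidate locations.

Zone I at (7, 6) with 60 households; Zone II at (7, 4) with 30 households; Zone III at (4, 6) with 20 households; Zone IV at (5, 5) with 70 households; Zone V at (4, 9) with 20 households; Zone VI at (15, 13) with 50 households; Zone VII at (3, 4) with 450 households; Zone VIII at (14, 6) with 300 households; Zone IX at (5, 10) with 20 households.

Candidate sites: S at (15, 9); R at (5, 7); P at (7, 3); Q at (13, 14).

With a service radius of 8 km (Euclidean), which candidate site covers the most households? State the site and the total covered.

P, covering 970

Coverage radius r = 8 km; a point is covered iff (Δx)²+(Δy)² ≤ 8² = 64.
  S (15, 9): covers {Zone VI, Zone VIII} → 350
  R (5, 7): covers {Zone I, Zone II, Zone III, Zone IV, Zone V, Zone VII, Zone IX} → 670
  P (7, 3): covers {Zone I, Zone II, Zone III, Zone IV, Zone V, Zone VII, Zone VIII, Zone IX} → 970
  Q (13, 14): covers {Zone VI} → 50
Maximum coverage at P: 970 households.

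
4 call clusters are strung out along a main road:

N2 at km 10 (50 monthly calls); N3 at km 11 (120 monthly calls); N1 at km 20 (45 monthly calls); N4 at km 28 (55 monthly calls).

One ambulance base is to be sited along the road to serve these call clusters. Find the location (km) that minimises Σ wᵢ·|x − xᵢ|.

x = 11

For a sum of weighted absolute distances on a line, the optimum is the weighted median (not the mean). Total weight W = 270; half-weight = 135.
Sort by position and accumulate weight:
  km 10 (N2, w=50) → cum 50
  km 11 (N3, w=120) → cum 170  ≥ 135 → median here
  km 20 (N1, w=45) → cum 215
  km 28 (N4, w=55) → cum 270
Optimal location: km 11.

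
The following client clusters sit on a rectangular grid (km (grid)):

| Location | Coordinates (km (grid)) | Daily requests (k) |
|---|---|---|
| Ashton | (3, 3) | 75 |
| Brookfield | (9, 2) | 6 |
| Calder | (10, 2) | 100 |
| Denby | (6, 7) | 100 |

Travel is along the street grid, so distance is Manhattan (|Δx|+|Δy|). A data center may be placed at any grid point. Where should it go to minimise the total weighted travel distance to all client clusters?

(6, 3)

Manhattan distance separates: Σwᵢ(|x−xᵢ|+|y−yᵢ|) = Σwᵢ|x−xᵢ| + Σwᵢ|y−yᵢ|, so x and y are optimised independently as 1-D weighted medians.
Total weight W = 281; half = 140.5.
x-coordinate, sorted with cumulative weight:
  x=3 (Ashton, w=75) cum 75
  x=6 (Denby, w=100) cum 175  ← median
  x=9 (Brookfield, w=6) cum 181
  x=10 (Calder, w=100) cum 281
⇒ x* = 6
y-coordinate, sorted with cumulative weight:
  y=2 (Brookfield, w=6) cum 6
  y=2 (Calder, w=100) cum 106
  y=3 (Ashton, w=75) cum 181  ← median
  y=7 (Denby, w=100) cum 281
⇒ y* = 3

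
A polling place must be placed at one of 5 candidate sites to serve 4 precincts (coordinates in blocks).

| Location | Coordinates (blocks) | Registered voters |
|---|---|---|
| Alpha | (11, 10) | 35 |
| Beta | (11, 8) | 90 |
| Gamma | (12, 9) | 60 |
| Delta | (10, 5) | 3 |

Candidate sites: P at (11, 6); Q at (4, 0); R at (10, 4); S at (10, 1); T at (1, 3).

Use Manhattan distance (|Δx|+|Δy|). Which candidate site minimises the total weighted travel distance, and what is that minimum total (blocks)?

P, total 566 blocks

Total weighted distance at each candidate:
  P (11, 6): total = 566
  Q (4, 0): total = 2998
  R (10, 4): total = 1118
  S (10, 1): total = 1682
  T (1, 3): total = 2998
Minimum is at P with total 566 blocks.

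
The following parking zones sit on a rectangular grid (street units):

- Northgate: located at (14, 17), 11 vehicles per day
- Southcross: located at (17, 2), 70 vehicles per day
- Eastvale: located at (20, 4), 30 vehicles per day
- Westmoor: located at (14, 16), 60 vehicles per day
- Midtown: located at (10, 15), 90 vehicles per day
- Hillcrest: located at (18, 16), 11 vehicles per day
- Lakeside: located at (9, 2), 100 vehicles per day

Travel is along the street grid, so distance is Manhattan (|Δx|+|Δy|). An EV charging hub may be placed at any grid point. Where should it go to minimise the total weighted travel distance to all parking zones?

(10, 4)

Manhattan distance separates: Σwᵢ(|x−xᵢ|+|y−yᵢ|) = Σwᵢ|x−xᵢ| + Σwᵢ|y−yᵢ|, so x and y are optimised independently as 1-D weighted medians.
Total weight W = 372; half = 186.
x-coordinate, sorted with cumulative weight:
  x=9 (Lakeside, w=100) cum 100
  x=10 (Midtown, w=90) cum 190  ← median
  x=14 (Northgate, w=11) cum 201
  x=14 (Westmoor, w=60) cum 261
  x=17 (Southcross, w=70) cum 331
  x=18 (Hillcrest, w=11) cum 342
  x=20 (Eastvale, w=30) cum 372
⇒ x* = 10
y-coordinate, sorted with cumulative weight:
  y=2 (Southcross, w=70) cum 70
  y=2 (Lakeside, w=100) cum 170
  y=4 (Eastvale, w=30) cum 200  ← median
  y=15 (Midtown, w=90) cum 290
  y=16 (Westmoor, w=60) cum 350
  y=16 (Hillcrest, w=11) cum 361
  y=17 (Northgate, w=11) cum 372
⇒ y* = 4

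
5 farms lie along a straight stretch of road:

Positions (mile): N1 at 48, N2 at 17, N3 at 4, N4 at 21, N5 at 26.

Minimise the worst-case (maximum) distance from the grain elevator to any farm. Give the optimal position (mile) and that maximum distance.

The 1-center on a line is the midpoint of the two extreme points: leftmost at 4, rightmost at 48.
Optimal location = (4 + 48)/2 = 26; maximum distance = (48 − 4)/2 = 22.

location 26, max distance 22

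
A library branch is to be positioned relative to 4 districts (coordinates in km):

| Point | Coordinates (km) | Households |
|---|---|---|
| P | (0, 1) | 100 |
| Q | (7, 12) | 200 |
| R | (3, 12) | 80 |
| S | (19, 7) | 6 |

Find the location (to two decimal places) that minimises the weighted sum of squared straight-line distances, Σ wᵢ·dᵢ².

The minimiser of Σwᵢ‖p−pᵢ‖² is the weighted centroid p* = (Σwᵢpᵢ)/(Σwᵢ).
Σwᵢ = 386.
Σwᵢxᵢ = 100·0 + 200·7 + 80·3 + 6·19 = 1754.
Σwᵢyᵢ = 100·1 + 200·12 + 80·12 + 6·7 = 3502.
x* = 1754/386 = 4.54, y* = 3502/386 = 9.07.

(4.54, 9.07)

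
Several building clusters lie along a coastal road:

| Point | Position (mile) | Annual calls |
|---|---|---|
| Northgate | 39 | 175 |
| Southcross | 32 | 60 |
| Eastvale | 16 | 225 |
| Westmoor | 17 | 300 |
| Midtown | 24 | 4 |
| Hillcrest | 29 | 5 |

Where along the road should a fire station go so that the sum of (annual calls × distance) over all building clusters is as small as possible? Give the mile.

For a sum of weighted absolute distances on a line, the optimum is the weighted median (not the mean). Total weight W = 769; half-weight = 384.5.
Sort by position and accumulate weight:
  mile 16 (Eastvale, w=225) → cum 225
  mile 17 (Westmoor, w=300) → cum 525  ≥ 384.5 → median here
  mile 24 (Midtown, w=4) → cum 529
  mile 29 (Hillcrest, w=5) → cum 534
  mile 32 (Southcross, w=60) → cum 594
  mile 39 (Northgate, w=175) → cum 769
Optimal location: mile 17.

x = 17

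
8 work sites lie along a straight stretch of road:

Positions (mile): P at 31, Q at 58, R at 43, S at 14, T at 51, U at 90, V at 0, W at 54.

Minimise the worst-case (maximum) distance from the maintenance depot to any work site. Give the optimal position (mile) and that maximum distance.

location 45, max distance 45

The 1-center on a line is the midpoint of the two extreme points: leftmost at 0, rightmost at 90.
Optimal location = (0 + 90)/2 = 45; maximum distance = (90 − 0)/2 = 45.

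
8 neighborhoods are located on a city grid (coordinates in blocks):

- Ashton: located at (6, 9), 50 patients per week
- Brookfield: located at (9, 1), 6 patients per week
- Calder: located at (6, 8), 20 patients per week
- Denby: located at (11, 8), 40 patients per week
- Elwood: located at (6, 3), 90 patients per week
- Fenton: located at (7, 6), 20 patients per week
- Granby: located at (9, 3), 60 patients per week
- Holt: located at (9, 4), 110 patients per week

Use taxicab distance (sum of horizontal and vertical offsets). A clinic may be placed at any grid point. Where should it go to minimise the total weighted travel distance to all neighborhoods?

Manhattan distance separates: Σwᵢ(|x−xᵢ|+|y−yᵢ|) = Σwᵢ|x−xᵢ| + Σwᵢ|y−yᵢ|, so x and y are optimised independently as 1-D weighted medians.
Total weight W = 396; half = 198.
x-coordinate, sorted with cumulative weight:
  x=6 (Ashton, w=50) cum 50
  x=6 (Calder, w=20) cum 70
  x=6 (Elwood, w=90) cum 160
  x=7 (Fenton, w=20) cum 180
  x=9 (Brookfield, w=6) cum 186
  x=9 (Granby, w=60) cum 246  ← median
  x=9 (Holt, w=110) cum 356
  x=11 (Denby, w=40) cum 396
⇒ x* = 9
y-coordinate, sorted with cumulative weight:
  y=1 (Brookfield, w=6) cum 6
  y=3 (Elwood, w=90) cum 96
  y=3 (Granby, w=60) cum 156
  y=4 (Holt, w=110) cum 266  ← median
  y=6 (Fenton, w=20) cum 286
  y=8 (Calder, w=20) cum 306
  y=8 (Denby, w=40) cum 346
  y=9 (Ashton, w=50) cum 396
⇒ y* = 4

(9, 4)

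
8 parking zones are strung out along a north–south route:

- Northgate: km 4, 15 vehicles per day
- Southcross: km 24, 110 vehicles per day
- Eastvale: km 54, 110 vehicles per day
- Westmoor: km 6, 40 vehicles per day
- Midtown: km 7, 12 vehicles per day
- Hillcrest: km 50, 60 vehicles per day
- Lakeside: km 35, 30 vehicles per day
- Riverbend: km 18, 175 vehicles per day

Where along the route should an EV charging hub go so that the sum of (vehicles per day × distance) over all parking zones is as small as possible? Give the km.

x = 24

For a sum of weighted absolute distances on a line, the optimum is the weighted median (not the mean). Total weight W = 552; half-weight = 276.
Sort by position and accumulate weight:
  km 4 (Northgate, w=15) → cum 15
  km 6 (Westmoor, w=40) → cum 55
  km 7 (Midtown, w=12) → cum 67
  km 18 (Riverbend, w=175) → cum 242
  km 24 (Southcross, w=110) → cum 352  ≥ 276 → median here
  km 35 (Lakeside, w=30) → cum 382
  km 50 (Hillcrest, w=60) → cum 442
  km 54 (Eastvale, w=110) → cum 552
Optimal location: km 24.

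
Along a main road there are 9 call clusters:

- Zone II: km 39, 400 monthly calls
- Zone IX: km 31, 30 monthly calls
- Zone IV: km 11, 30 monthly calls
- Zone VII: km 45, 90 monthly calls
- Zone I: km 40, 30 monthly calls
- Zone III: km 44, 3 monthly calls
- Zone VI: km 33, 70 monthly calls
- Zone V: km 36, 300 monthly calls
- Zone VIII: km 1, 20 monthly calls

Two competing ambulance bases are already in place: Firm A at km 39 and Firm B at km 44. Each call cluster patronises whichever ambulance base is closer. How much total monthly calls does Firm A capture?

The indifferent point is the midpoint (39+44)/2 = 41.5; call clusters left of it (closer to Firm A at 39) go to Firm A, those right go to Firm B.
  Zone VIII at 1 (w=20) → Firm A
  Zone IV at 11 (w=30) → Firm A
  Zone IX at 31 (w=30) → Firm A
  Zone VI at 33 (w=70) → Firm A
  Zone V at 36 (w=300) → Firm A
  Zone II at 39 (w=400) → Firm A
  Zone I at 40 (w=30) → Firm A
  Zone III at 44 (w=3) → Firm B
  Zone VII at 45 (w=90) → Firm B
Firm A captures 880; Firm B captures 93.

880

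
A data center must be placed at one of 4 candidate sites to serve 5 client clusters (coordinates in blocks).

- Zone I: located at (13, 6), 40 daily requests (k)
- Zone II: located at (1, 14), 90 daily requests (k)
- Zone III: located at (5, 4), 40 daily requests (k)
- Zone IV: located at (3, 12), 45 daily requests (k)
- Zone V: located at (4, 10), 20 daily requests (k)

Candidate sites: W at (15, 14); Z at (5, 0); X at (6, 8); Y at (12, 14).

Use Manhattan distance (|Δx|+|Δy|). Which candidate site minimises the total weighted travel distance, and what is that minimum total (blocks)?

Total weighted distance at each candidate:
  W (15, 14): total = 3390
  Z (5, 0): total = 3190
  X (6, 8): total = 1945
  Y (12, 14): total = 2765
Minimum is at X with total 1945 blocks.

X, total 1945 blocks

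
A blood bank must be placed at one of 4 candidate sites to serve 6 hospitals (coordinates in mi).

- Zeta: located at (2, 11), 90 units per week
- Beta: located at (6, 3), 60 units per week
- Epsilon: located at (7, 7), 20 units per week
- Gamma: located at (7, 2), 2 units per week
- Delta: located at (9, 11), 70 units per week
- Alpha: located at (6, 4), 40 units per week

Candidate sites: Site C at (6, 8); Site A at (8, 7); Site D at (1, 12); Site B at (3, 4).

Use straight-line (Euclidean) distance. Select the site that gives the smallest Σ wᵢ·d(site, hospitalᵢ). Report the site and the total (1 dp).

Site C, total 1247.4 mi

Total weighted distance at each candidate:
  Site C (6, 8): total = 1247.4
  Site A (8, 7): total = 1380.4
  Site D (1, 12): total = 1866.3
  Site B (3, 4): total = 1700.4
Minimum is at Site C with total 1247.4 mi.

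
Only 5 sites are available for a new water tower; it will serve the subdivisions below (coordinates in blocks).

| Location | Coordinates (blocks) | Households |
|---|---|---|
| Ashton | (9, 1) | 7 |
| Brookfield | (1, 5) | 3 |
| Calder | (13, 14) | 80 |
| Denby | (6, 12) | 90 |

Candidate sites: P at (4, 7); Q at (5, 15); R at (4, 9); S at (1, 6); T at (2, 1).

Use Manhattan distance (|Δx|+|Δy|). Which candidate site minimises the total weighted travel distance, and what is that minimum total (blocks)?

Q, total 1248 blocks

Total weighted distance at each candidate:
  P (4, 7): total = 2002
  Q (5, 15): total = 1248
  R (4, 9): total = 1682
  S (1, 6): total = 2684
  T (2, 1): total = 3334
Minimum is at Q with total 1248 blocks.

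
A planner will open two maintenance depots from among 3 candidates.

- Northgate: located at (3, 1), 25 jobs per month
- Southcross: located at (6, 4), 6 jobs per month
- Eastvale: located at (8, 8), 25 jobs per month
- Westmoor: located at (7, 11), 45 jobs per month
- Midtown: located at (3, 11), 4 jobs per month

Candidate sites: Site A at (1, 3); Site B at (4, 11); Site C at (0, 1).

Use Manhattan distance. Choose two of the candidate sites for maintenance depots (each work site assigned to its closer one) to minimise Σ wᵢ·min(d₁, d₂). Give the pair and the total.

{Site B, Site C}, total 443

Evaluate every pair (each demand assigned to the nearer of the two):
  {Site B, Site C}: total = 443
  {Site A, Site B}: total = 450
  {Site A, Site C}: total = 1081
Best pair: {Site B, Site C} with total 443.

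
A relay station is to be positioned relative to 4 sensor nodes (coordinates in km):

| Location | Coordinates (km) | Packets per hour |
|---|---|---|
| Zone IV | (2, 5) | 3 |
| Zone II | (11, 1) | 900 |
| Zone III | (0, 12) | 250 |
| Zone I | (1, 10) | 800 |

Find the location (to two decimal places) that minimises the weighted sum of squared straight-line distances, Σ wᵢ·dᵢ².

The minimiser of Σwᵢ‖p−pᵢ‖² is the weighted centroid p* = (Σwᵢpᵢ)/(Σwᵢ).
Σwᵢ = 1953.
Σwᵢxᵢ = 3·2 + 900·11 + 250·0 + 800·1 = 10706.
Σwᵢyᵢ = 3·5 + 900·1 + 250·12 + 800·10 = 11915.
x* = 10706/1953 = 5.48, y* = 11915/1953 = 6.10.

(5.48, 6.10)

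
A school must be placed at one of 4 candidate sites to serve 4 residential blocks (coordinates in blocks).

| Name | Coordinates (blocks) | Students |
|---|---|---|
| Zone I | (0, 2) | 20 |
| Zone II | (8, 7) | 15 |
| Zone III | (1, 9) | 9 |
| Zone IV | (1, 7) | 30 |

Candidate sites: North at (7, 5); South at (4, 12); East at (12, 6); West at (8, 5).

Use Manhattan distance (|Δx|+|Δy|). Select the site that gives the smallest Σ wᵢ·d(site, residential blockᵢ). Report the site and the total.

North, total 575 blocks

Total weighted distance at each candidate:
  North (7, 5): total = 575
  South (4, 12): total = 709
  East (12, 6): total = 881
  West (8, 5): total = 619
Minimum is at North with total 575 blocks.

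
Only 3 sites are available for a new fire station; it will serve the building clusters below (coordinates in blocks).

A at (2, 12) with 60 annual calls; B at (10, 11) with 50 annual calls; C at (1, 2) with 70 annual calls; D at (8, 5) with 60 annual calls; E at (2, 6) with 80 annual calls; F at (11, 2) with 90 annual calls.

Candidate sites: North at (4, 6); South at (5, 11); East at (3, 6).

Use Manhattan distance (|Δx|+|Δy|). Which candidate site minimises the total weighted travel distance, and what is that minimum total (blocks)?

East, total 2960 blocks

Total weighted distance at each candidate:
  North (4, 6): total = 2970
  South (5, 11): total = 3930
  East (3, 6): total = 2960
Minimum is at East with total 2960 blocks.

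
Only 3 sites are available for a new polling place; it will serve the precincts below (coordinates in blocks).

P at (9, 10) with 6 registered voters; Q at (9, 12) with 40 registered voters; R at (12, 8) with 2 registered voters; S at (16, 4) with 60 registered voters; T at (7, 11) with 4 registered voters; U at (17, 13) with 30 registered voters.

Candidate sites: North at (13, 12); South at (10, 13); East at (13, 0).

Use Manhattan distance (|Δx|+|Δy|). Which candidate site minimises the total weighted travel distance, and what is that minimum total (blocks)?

North, total 1044 blocks

Total weighted distance at each candidate:
  North (13, 12): total = 1044
  South (10, 13): total = 1248
  East (13, 0): total = 1740
Minimum is at North with total 1044 blocks.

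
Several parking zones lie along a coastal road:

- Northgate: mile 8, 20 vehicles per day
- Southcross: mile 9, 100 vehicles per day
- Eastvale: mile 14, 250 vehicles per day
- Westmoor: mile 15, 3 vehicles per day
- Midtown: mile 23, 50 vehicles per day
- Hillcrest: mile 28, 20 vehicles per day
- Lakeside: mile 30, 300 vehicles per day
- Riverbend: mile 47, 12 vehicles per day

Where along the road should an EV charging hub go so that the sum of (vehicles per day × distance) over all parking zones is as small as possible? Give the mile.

x = 23

For a sum of weighted absolute distances on a line, the optimum is the weighted median (not the mean). Total weight W = 755; half-weight = 377.5.
Sort by position and accumulate weight:
  mile 8 (Northgate, w=20) → cum 20
  mile 9 (Southcross, w=100) → cum 120
  mile 14 (Eastvale, w=250) → cum 370
  mile 15 (Westmoor, w=3) → cum 373
  mile 23 (Midtown, w=50) → cum 423  ≥ 377.5 → median here
  mile 28 (Hillcrest, w=20) → cum 443
  mile 30 (Lakeside, w=300) → cum 743
  mile 47 (Riverbend, w=12) → cum 755
Optimal location: mile 23.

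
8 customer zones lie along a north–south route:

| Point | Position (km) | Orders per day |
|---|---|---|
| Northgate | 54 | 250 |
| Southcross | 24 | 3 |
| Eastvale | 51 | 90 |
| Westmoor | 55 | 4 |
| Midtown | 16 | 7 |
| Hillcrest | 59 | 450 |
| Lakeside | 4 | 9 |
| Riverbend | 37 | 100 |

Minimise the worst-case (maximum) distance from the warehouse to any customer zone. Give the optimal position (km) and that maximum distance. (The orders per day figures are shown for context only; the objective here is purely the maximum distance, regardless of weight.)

location 31.5, max distance 27.5

The 1-center on a line is the midpoint of the two extreme points: leftmost at 4, rightmost at 59.
Optimal location = (4 + 59)/2 = 31.5; maximum distance = (59 − 4)/2 = 27.5.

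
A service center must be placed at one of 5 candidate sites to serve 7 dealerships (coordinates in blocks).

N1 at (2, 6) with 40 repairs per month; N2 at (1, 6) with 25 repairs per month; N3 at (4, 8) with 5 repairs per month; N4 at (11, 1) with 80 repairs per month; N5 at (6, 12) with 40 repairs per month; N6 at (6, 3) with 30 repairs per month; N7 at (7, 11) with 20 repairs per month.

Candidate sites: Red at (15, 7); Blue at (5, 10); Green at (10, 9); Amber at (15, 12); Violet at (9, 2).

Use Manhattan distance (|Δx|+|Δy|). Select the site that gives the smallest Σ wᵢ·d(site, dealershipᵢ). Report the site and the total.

Total weighted distance at each candidate:
  Red (15, 7): total = 2985
  Blue (5, 10): total = 2115
  Green (10, 9): total = 2175
  Amber (15, 12): total = 3615
  Violet (9, 2): total = 1895
Minimum is at Violet with total 1895 blocks.

Violet, total 1895 blocks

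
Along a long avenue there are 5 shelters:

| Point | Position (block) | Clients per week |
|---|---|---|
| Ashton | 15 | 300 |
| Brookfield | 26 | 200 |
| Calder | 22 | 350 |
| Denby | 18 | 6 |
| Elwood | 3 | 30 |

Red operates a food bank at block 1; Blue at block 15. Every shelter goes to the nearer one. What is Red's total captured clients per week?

The indifferent point is the midpoint (1+15)/2 = 8; shelters left of it (closer to Red at 1) go to Red, those right go to Blue.
  Elwood at 3 (w=30) → Red
  Ashton at 15 (w=300) → Blue
  Denby at 18 (w=6) → Blue
  Calder at 22 (w=350) → Blue
  Brookfield at 26 (w=200) → Blue
Red captures 30; Blue captures 856.

30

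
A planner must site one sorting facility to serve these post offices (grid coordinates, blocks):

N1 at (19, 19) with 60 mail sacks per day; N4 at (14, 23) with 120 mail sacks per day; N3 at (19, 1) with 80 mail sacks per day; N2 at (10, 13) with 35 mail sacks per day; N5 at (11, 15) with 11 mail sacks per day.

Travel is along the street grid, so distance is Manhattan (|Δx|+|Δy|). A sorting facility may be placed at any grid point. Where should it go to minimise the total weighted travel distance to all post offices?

Manhattan distance separates: Σwᵢ(|x−xᵢ|+|y−yᵢ|) = Σwᵢ|x−xᵢ| + Σwᵢ|y−yᵢ|, so x and y are optimised independently as 1-D weighted medians.
Total weight W = 306; half = 153.
x-coordinate, sorted with cumulative weight:
  x=10 (N2, w=35) cum 35
  x=11 (N5, w=11) cum 46
  x=14 (N4, w=120) cum 166  ← median
  x=19 (N1, w=60) cum 226
  x=19 (N3, w=80) cum 306
⇒ x* = 14
y-coordinate, sorted with cumulative weight:
  y=1 (N3, w=80) cum 80
  y=13 (N2, w=35) cum 115
  y=15 (N5, w=11) cum 126
  y=19 (N1, w=60) cum 186  ← median
  y=23 (N4, w=120) cum 306
⇒ y* = 19

(14, 19)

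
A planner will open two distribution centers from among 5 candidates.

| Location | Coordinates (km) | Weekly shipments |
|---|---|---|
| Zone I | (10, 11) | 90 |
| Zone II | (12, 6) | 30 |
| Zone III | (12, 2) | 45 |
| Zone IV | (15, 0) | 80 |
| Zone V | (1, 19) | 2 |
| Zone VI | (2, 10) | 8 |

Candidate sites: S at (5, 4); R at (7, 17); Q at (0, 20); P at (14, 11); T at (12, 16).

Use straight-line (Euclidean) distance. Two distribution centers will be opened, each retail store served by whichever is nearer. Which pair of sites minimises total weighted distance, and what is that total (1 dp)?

{S, P}, total 1795.0

Evaluate every pair (each demand assigned to the nearer of the two):
  {S, P}: total = 1795.0
  {R, P}: total = 1901.5
  {Q, P}: total = 1904.5
  {P, T}: total = 1936.2
  {S, T}: total = 1968.8
  {S, R}: total = 2077.7
  {S, Q}: total = 2238.3
  {R, T}: total = 2798.4
  {Q, T}: total = 2801.4
  {R, Q}: total = 3252.5
Best pair: {S, P} with total 1795.0.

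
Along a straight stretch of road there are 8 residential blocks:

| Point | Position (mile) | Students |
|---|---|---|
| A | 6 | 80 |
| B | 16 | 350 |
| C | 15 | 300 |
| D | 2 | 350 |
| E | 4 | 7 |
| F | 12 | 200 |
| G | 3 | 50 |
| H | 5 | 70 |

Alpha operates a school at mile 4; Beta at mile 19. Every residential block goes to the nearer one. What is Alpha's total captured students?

The indifferent point is the midpoint (4+19)/2 = 11.5; residential blocks left of it (closer to Alpha at 4) go to Alpha, those right go to Beta.
  D at 2 (w=350) → Alpha
  G at 3 (w=50) → Alpha
  E at 4 (w=7) → Alpha
  H at 5 (w=70) → Alpha
  A at 6 (w=80) → Alpha
  F at 12 (w=200) → Beta
  C at 15 (w=300) → Beta
  B at 16 (w=350) → Beta
Alpha captures 557; Beta captures 850.

557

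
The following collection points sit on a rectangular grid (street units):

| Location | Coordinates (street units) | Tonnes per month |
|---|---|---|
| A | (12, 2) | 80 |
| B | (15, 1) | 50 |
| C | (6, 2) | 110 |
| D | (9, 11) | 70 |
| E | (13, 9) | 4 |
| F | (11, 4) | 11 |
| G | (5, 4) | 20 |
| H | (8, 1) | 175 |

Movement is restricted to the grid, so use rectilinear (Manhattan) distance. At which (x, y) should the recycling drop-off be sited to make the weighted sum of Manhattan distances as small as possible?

Manhattan distance separates: Σwᵢ(|x−xᵢ|+|y−yᵢ|) = Σwᵢ|x−xᵢ| + Σwᵢ|y−yᵢ|, so x and y are optimised independently as 1-D weighted medians.
Total weight W = 520; half = 260.
x-coordinate, sorted with cumulative weight:
  x=5 (G, w=20) cum 20
  x=6 (C, w=110) cum 130
  x=8 (H, w=175) cum 305  ← median
  x=9 (D, w=70) cum 375
  x=11 (F, w=11) cum 386
  x=12 (A, w=80) cum 466
  x=13 (E, w=4) cum 470
  x=15 (B, w=50) cum 520
⇒ x* = 8
y-coordinate, sorted with cumulative weight:
  y=1 (B, w=50) cum 50
  y=1 (H, w=175) cum 225
  y=2 (A, w=80) cum 305  ← median
  y=2 (C, w=110) cum 415
  y=4 (F, w=11) cum 426
  y=4 (G, w=20) cum 446
  y=9 (E, w=4) cum 450
  y=11 (D, w=70) cum 520
⇒ y* = 2

(8, 2)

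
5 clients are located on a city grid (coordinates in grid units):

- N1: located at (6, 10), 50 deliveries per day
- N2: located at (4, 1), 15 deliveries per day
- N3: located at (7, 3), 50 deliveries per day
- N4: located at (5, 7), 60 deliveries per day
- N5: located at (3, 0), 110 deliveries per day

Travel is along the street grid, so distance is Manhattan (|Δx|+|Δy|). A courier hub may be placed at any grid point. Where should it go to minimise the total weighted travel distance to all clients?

(5, 3)

Manhattan distance separates: Σwᵢ(|x−xᵢ|+|y−yᵢ|) = Σwᵢ|x−xᵢ| + Σwᵢ|y−yᵢ|, so x and y are optimised independently as 1-D weighted medians.
Total weight W = 285; half = 142.5.
x-coordinate, sorted with cumulative weight:
  x=3 (N5, w=110) cum 110
  x=4 (N2, w=15) cum 125
  x=5 (N4, w=60) cum 185  ← median
  x=6 (N1, w=50) cum 235
  x=7 (N3, w=50) cum 285
⇒ x* = 5
y-coordinate, sorted with cumulative weight:
  y=0 (N5, w=110) cum 110
  y=1 (N2, w=15) cum 125
  y=3 (N3, w=50) cum 175  ← median
  y=7 (N4, w=60) cum 235
  y=10 (N1, w=50) cum 285
⇒ y* = 3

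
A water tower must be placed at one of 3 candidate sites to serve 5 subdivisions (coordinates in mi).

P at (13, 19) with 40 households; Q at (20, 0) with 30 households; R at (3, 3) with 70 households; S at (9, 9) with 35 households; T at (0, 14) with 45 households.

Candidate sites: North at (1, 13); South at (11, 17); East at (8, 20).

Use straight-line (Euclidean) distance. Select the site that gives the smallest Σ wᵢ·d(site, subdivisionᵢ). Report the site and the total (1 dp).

Total weighted distance at each candidate:
  North (1, 13): total = 2317.9
  South (11, 17): total = 2620.6
  East (8, 20): total = 2980.7
Minimum is at North with total 2317.9 mi.

North, total 2317.9 mi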